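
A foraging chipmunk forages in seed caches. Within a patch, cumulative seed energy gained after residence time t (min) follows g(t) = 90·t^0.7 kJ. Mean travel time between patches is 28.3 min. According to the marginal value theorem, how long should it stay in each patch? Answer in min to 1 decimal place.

By the marginal value theorem, leave when the instantaneous gain rate g'(t) equals the habitat-wide average g(t)/(T + t).
g'(t) = 0.7·90·t^-0.3. Setting 0.7·90·t^-0.3 = 90·t^0.7/(28.3+t) gives 0.7(28.3+t) = t, so 0.30·t = 0.7×28.3.
t* = 0.7×28.3/0.30 = 66.03 min.

66.0 min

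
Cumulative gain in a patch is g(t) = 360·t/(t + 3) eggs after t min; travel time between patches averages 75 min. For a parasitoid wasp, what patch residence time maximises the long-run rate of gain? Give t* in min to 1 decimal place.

15.0 min

Optimal t* satisfies g'(t*) = g(t*)/(T + t*).
g'(t) = 360·3/(t + 3)². Setting 360·3/(t+3)² = 360t/[(t+3)(75+t)] gives 3(75+t) = t(t+3), so t² = 3×75 = 225.
t* = √225 = 15 min.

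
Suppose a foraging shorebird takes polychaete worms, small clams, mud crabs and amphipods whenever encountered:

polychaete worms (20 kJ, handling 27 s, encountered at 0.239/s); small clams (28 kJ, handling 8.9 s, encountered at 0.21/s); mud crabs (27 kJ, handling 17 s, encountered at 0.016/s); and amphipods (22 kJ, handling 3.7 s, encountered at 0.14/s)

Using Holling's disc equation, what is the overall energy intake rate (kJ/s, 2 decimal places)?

R = Σλ_iE_i / (1 + Σλ_ih_i)
Numerator: 0.239×20 + 0.21×28 + 0.016×27 + 0.14×22 = 14.17
Denominator: 1 + 0.239×27 + 0.21×8.9 + 0.016×17 + 0.14×3.7 = 10.11
R = 14.17/10.11 = 1.402 kJ/s

1.40 kJ/s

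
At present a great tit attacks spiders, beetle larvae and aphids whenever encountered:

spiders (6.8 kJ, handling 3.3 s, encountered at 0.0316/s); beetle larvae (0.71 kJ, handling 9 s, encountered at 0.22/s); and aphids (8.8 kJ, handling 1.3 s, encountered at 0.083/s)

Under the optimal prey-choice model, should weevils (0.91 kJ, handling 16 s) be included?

No

On spiders, beetle larvae and aphids alone, R = ΣλE/(1+Σλh) = 1.101/3.192 = 0.3451 kJ/s.
weevils: E/h = 0.91/16 = 0.05688 kJ/s.
Since 0.05688 < R, time spent handling weevils is better spent searching.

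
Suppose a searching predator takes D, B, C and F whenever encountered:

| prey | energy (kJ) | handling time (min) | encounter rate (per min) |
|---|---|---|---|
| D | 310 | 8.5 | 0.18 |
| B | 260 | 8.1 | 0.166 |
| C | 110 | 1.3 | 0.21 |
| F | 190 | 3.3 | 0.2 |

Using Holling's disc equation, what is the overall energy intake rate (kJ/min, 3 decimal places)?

33.293 kJ/min

R = Σλ_iE_i / (1 + Σλ_ih_i)
Numerator: 0.18×310 + 0.166×260 + 0.21×110 + 0.2×190 = 160.1
Denominator: 1 + 0.18×8.5 + 0.166×8.1 + 0.21×1.3 + 0.2×3.3 = 4.808
R = 160.1/4.808 = 33.29 kJ/min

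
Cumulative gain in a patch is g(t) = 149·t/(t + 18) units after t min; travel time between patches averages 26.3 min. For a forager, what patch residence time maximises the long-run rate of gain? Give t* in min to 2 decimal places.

By the marginal value theorem, leave when the instantaneous gain rate g'(t) equals the habitat-wide average g(t)/(T + t).
g'(t) = 149·18/(t + 18)². Setting 149·18/(t+18)² = 149t/[(t+18)(26.3+t)] gives 18(26.3+t) = t(t+18), so t² = 18×26.3 = 473.4.
t* = √473.4 = 21.76 min.

21.76 min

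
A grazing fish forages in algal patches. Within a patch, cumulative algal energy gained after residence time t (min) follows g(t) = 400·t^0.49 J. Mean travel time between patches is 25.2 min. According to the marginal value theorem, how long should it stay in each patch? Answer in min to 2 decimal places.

24.21 min

Maximise g(t)/(T+t): set derivative to zero → g'(t)(T+t) = g(t).
g'(t) = 0.49·400·t^-0.51. Setting 0.49·400·t^-0.51 = 400·t^0.49/(25.2+t) gives 0.49(25.2+t) = t, so 0.51·t = 0.49×25.2.
t* = 0.49×25.2/0.51 = 24.21 min.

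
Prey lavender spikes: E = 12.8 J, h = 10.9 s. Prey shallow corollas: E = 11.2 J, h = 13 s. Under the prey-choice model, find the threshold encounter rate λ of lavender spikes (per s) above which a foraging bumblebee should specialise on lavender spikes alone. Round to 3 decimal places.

At the threshold, the rate on lavender spikes alone equals the profitability of shallow corollas: λ·12.8/(1 + λ·10.9) = 11.2/13 = 0.8615.
Rearranging, λ(12.8 − 0.8615×10.9) = 0.8615, so λ = 0.8615/3.409 = 0.2527 per s.

0.253 per s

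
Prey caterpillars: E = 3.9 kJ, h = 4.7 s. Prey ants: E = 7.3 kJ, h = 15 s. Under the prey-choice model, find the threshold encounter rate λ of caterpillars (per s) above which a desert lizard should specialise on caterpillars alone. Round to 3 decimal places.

0.302 per s

At the threshold, the rate on caterpillars alone equals the profitability of ants: λ·3.9/(1 + λ·4.7) = 7.3/15 = 0.4867.
Rearranging, λ(3.9 − 0.4867×4.7) = 0.4867, so λ = 0.4867/1.613 = 0.3018 per s.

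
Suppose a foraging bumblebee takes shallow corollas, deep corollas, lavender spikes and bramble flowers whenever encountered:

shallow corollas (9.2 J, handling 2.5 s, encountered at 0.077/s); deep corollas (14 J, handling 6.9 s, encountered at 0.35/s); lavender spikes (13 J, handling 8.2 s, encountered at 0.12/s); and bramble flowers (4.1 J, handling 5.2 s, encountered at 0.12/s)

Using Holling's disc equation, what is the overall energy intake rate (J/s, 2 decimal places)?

1.47 J/s

Energy encountered per unit search time: 0.077×9.2 + 0.35×14 + 0.12×13 + 0.12×4.1 = 7.66 J/s.
Handling time per unit search time: 0.077×2.5 + 0.35×6.9 + 0.12×8.2 + 0.12×5.2 = 4.215.
Rate = 7.66/(1 + 4.215) = 1.469 J/s.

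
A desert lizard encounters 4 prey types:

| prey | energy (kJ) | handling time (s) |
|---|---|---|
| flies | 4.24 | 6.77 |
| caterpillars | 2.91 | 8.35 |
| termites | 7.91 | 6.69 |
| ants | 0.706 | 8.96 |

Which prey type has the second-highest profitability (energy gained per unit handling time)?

flies

In descending order of E/h:
termites: 7.91/6.69 = 1.18 kJ/s
flies: 4.24/6.77 = 0.626 kJ/s
caterpillars: 2.91/8.35 = 0.349 kJ/s
ants: 0.706/8.96 = 0.0788 kJ/s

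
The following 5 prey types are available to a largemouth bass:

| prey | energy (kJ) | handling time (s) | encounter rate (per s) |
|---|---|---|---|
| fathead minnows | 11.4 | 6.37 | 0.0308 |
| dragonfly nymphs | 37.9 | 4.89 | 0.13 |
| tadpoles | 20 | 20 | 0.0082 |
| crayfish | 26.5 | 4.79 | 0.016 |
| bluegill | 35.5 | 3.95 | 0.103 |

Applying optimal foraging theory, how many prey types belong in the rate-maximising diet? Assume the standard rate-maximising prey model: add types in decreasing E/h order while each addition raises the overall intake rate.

Profitabilities (E/h, kJ/s): bluegill 8.99, dragonfly nymphs 7.75, crayfish 5.53, fathead minnows 1.79, tadpoles 1. Add prey in this order while the next type's profitability exceeds the intake rate on those already taken.
Rate on top 1: 2.599. dragonfly nymphs: 7.75 > 2.599 → include.
Rate on top 2: 4.202. crayfish: 5.53 > 4.202 → include.
Rate on top 3: 4.25. fathead minnows: 1.79 < 4.25 → exclude; stop.
Optimal diet: bluegill, dragonfly nymphs, crayfish — 3 of 5 types.

3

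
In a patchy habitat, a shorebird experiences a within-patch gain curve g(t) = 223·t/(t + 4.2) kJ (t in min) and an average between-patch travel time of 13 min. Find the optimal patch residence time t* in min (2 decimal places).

By the marginal value theorem, leave when the instantaneous gain rate g'(t) equals the habitat-wide average g(t)/(T + t).
g'(t) = 223·4.2/(t + 4.2)². Setting 223·4.2/(t+4.2)² = 223t/[(t+4.2)(13+t)] gives 4.2(13+t) = t(t+4.2), so t² = 4.2×13 = 54.6.
t* = √54.6 = 7.389 min.

7.39 min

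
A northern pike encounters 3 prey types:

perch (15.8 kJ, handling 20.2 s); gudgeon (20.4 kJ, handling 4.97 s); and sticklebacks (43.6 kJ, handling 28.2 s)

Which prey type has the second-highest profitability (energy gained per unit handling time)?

Profitability E/h (kJ/s): perch = 15.8/20.2 = 0.782, gudgeon = 20.4/4.97 = 4.1, sticklebacks = 43.6/28.2 = 1.55.
Ranked: gudgeon > sticklebacks > perch.

sticklebacks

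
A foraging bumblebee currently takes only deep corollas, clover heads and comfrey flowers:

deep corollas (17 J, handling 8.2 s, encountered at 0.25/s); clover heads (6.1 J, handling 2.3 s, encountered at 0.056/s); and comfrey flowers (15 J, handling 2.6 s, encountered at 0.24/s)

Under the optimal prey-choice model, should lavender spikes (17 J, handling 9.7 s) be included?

Current rate: (0.25×17 + 0.056×6.1 + 0.24×15)/(1 + 0.25×8.2 + 0.056×2.3 + 0.24×2.6) = 2.154 J/s.
Profitability of lavender spikes: 17/9.7 = 1.753 J/s.
Since 1.753 < R, time spent handling lavender spikes is better spent searching.

No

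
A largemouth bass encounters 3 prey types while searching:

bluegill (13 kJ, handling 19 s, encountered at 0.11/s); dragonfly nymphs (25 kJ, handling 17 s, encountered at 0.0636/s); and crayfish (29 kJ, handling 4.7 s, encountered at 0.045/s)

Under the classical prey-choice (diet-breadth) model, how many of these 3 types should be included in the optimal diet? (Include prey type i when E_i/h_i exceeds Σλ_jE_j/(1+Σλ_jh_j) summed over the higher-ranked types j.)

Profitabilities (E/h, kJ/s): crayfish 6.17, dragonfly nymphs 1.47, bluegill 0.684. Add prey in this order while the next type's profitability exceeds the intake rate on those already taken.
Rate on top 1: 1.077. dragonfly nymphs: 1.47 > 1.077 → include.
Rate on top 2: 1.263. bluegill: 0.684 < 1.263 → exclude; stop.
Optimal diet: crayfish, dragonfly nymphs — 2 of 3 types.

2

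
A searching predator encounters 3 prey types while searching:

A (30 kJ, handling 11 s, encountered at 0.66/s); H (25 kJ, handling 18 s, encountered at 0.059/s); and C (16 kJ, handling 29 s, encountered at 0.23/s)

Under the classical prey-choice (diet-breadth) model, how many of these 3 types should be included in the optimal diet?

E/h in descending order: A 2.73, H 1.39, C 0.552 kJ/s. The optimal diet is the largest prefix of this list for which every included type satisfies E_i/h_i > R on the types above it.
Rate on top 1: 2.397. H: 1.39 < 2.397 → exclude; stop.
Optimal diet: A — 1 of 3 types.

1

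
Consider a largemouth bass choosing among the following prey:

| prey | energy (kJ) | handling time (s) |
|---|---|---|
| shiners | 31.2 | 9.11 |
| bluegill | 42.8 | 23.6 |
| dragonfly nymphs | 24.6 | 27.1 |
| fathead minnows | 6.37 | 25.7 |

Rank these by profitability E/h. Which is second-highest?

Profitability E/h (kJ/s): shiners = 31.2/9.11 = 3.42, bluegill = 42.8/23.6 = 1.81, dragonfly nymphs = 24.6/27.1 = 0.908, fathead minnows = 6.37/25.7 = 0.248.
Ranked: shiners > bluegill > dragonfly nymphs > fathead minnows.

bluegill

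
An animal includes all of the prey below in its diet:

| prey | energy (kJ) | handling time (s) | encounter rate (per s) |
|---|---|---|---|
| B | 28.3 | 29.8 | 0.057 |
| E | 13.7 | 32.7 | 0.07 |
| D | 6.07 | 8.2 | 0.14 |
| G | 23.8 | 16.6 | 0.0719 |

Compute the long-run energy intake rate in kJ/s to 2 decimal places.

0.70 kJ/s

R = Σλ_iE_i / (1 + Σλ_ih_i)
Numerator: 0.057×28.3 + 0.07×13.7 + 0.14×6.07 + 0.0719×23.8 = 5.133
Denominator: 1 + 0.057×29.8 + 0.07×32.7 + 0.14×8.2 + 0.0719×16.6 = 7.329
R = 5.133/7.329 = 0.7004 kJ/s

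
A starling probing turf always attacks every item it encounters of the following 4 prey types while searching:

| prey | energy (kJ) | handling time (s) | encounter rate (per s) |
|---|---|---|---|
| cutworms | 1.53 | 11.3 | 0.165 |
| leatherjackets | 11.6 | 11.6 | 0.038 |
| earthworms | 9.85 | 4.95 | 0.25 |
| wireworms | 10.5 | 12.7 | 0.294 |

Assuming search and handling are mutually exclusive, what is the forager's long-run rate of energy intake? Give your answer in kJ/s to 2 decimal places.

Energy encountered per unit search time: 0.165×1.53 + 0.038×11.6 + 0.25×9.85 + 0.294×10.5 = 6.243 kJ/s.
Handling time per unit search time: 0.165×11.3 + 0.038×11.6 + 0.25×4.95 + 0.294×12.7 = 7.277.
Rate = 6.243/(1 + 7.277) = 0.7543 kJ/s.

0.75 kJ/s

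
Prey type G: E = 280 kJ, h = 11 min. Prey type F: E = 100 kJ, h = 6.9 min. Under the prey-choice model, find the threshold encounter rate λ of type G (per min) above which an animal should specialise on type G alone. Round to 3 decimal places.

The zero-one rule: include type F iff E₂/h₂ > λE₁/(1+λh₁). Equality gives the switch point.
λE₁h₂ = E₂ + λE₂h₁ ⇒ λ = E₂/(E₁h₂ − E₂h₁) = 100/(1932 − 1100) = 0.1202 per min.

0.120 per min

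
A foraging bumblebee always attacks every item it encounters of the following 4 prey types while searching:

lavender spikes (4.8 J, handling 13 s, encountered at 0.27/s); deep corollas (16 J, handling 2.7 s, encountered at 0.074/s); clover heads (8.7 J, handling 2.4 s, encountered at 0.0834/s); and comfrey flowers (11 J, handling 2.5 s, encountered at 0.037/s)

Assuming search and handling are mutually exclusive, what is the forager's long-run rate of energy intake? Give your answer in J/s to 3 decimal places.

R = Σλ_iE_i / (1 + Σλ_ih_i)
Numerator: 0.27×4.8 + 0.074×16 + 0.0834×8.7 + 0.037×11 = 3.613
Denominator: 1 + 0.27×13 + 0.074×2.7 + 0.0834×2.4 + 0.037×2.5 = 5.002
R = 3.613/5.002 = 0.7222 J/s

0.722 J/s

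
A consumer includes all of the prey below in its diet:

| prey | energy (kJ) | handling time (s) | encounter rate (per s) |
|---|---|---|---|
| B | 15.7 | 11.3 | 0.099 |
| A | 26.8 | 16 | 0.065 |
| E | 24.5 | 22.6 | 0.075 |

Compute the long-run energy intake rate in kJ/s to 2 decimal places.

1.06 kJ/s

R = (0.099×15.7 + 0.065×26.8 + 0.075×24.5) / (1 + 0.099×11.3 + 0.065×16 + 0.075×22.6) = 5.134/4.854 = 1.058 kJ/s.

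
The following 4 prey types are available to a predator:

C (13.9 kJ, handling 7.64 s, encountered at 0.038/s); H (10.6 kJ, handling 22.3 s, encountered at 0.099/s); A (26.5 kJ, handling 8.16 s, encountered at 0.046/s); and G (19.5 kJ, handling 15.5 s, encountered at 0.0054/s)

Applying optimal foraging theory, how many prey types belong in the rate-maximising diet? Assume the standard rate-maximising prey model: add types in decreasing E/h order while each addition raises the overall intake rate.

E/h in descending order: A 3.25, C 1.82, G 1.26, H 0.475 kJ/s. The optimal diet is the largest prefix of this list for which every included type satisfies E_i/h_i > R on the types above it.
Rate on top 1: 0.8863. C: 1.82 > 0.8863 → include.
Rate on top 2: 1.049. G: 1.26 > 1.049 → include.
Rate on top 3: 1.059. H: 0.475 < 1.059 → exclude; stop.
Optimal diet: A, C, G — 3 of 4 types.

3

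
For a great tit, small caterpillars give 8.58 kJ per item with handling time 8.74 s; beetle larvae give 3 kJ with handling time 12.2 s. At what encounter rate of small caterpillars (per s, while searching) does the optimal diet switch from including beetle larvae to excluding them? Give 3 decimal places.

0.038 per s

The zero-one rule: include beetle larvae iff E₂/h₂ > λE₁/(1+λh₁). Equality gives the switch point.
λE₁h₂ = E₂ + λE₂h₁ ⇒ λ = E₂/(E₁h₂ − E₂h₁) = 3/(104.7 − 26.22) = 0.03824 per s.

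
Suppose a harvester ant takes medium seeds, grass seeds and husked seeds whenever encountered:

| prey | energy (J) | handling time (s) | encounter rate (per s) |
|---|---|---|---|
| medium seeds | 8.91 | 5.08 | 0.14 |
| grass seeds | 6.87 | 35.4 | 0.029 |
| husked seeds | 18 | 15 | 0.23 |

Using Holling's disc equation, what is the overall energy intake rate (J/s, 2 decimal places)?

R = Σλ_iE_i / (1 + Σλ_ih_i)
Numerator: 0.14×8.91 + 0.029×6.87 + 0.23×18 = 5.587
Denominator: 1 + 0.14×5.08 + 0.029×35.4 + 0.23×15 = 6.188
R = 5.587/6.188 = 0.9028 J/s

0.90 J/s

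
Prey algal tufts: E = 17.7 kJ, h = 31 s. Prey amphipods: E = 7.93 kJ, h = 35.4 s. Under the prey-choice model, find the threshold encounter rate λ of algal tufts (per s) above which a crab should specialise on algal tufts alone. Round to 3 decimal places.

At the threshold, the rate on algal tufts alone equals the profitability of amphipods: λ·17.7/(1 + λ·31) = 7.93/35.4 = 0.224.
Rearranging, λ(17.7 − 0.224×31) = 0.224, so λ = 0.224/10.76 = 0.02083 per s.

0.021 per s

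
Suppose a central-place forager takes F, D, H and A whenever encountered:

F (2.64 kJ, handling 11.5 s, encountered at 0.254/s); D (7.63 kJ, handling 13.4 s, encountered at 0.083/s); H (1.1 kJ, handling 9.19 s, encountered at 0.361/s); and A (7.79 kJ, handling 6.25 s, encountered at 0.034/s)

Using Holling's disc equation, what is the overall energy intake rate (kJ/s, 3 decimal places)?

0.230 kJ/s

R = Σλ_iE_i / (1 + Σλ_ih_i)
Numerator: 0.254×2.64 + 0.083×7.63 + 0.361×1.1 + 0.034×7.79 = 1.966
Denominator: 1 + 0.254×11.5 + 0.083×13.4 + 0.361×9.19 + 0.034×6.25 = 8.563
R = 1.966/8.563 = 0.2296 kJ/s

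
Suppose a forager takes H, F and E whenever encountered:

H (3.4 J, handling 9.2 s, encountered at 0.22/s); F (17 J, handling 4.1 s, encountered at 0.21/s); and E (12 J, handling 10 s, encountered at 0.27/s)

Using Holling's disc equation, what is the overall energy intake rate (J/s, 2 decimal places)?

R = Σλ_iE_i / (1 + Σλ_ih_i)
Numerator: 0.22×3.4 + 0.21×17 + 0.27×12 = 7.558
Denominator: 1 + 0.22×9.2 + 0.21×4.1 + 0.27×10 = 6.585
R = 7.558/6.585 = 1.148 J/s

1.15 J/s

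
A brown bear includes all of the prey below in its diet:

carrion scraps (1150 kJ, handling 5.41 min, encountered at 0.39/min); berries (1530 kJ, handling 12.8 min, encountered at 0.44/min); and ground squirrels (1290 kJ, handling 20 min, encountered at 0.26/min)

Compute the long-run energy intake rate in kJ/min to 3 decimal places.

Energy encountered per unit search time: 0.39×1150 + 0.44×1530 + 0.26×1290 = 1457 kJ/min.
Handling time per unit search time: 0.39×5.41 + 0.44×12.8 + 0.26×20 = 12.94.
Rate = 1457/(1 + 12.94) = 104.5 kJ/min.

104.512 kJ/min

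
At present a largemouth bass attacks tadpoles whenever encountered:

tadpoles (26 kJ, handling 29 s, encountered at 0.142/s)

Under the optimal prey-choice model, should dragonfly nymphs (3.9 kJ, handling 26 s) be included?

No

Intake rate on the current diet: R = (0.142×26) / (1 + 0.142×29) = 3.692/5.118 = 0.7214 kJ/s.
dragonfly nymphs: E/h = 3.9/26 = 0.15 kJ/s.
Since 0.15 < R, time spent handling dragonfly nymphs is better spent searching.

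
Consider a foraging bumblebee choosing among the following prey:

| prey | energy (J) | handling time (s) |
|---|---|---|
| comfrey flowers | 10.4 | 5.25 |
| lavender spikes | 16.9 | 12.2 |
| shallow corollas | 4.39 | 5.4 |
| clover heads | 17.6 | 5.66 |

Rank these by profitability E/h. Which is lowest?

shallow corollas

Profitability E/h (J/s): comfrey flowers = 10.4/5.25 = 1.98, lavender spikes = 16.9/12.2 = 1.39, shallow corollas = 4.39/5.4 = 0.813, clover heads = 17.6/5.66 = 3.11.
Ranked: clover heads > comfrey flowers > lavender spikes > shallow corollas.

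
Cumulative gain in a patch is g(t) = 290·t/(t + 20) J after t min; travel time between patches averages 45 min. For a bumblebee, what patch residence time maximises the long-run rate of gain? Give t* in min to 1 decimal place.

Maximise g(t)/(T+t): set derivative to zero → g'(t)(T+t) = g(t).
g'(t) = 290·20/(t + 20)². Setting 290·20/(t+20)² = 290t/[(t+20)(45+t)] gives 20(45+t) = t(t+20), so t² = 20×45 = 900.
t* = √900 = 30 min.

30.0 min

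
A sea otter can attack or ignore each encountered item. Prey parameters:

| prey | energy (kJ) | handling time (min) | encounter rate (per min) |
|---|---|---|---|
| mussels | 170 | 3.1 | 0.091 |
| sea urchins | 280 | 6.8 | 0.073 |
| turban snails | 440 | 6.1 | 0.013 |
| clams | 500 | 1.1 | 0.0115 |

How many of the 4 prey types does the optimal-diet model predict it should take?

4

E/h in descending order: clams 455, turban snails 72.1, mussels 54.8, sea urchins 41.2 kJ/min. The optimal diet is the largest prefix of this list for which every included type satisfies E_i/h_i > R on the types above it.
Rate on top 1: 5.678. turban snails: 72.1 > 5.678 → include.
Rate on top 2: 10.5. mussels: 54.8 > 10.5 → include.
Rate on top 3: 19.61. sea urchins: 41.2 > 19.61 → include.
Optimal diet: clams, turban snails, mussels, sea urchins — 4 of 4 types.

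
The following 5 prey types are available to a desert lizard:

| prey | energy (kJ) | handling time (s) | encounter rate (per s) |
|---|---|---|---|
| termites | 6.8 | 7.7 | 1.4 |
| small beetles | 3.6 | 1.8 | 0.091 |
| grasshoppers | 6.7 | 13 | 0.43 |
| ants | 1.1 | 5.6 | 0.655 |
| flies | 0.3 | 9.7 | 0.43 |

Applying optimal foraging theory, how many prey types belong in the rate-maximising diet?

2

Profitabilities (E/h, kJ/s): small beetles 2, termites 0.883, grasshoppers 0.515, ants 0.196, flies 0.0309. Add prey in this order while the next type's profitability exceeds the intake rate on those already taken.
Rate on top 1: 0.2815. termites: 0.883 > 0.2815 → include.
Rate on top 2: 0.8245. grasshoppers: 0.515 < 0.8245 → exclude; stop.
Optimal diet: small beetles, termites — 2 of 5 types.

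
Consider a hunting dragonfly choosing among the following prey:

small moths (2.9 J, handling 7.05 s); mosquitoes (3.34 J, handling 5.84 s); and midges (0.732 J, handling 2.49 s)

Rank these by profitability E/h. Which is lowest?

midges

In descending order of E/h:
mosquitoes: 3.34/5.84 = 0.572 J/s
small moths: 2.9/7.05 = 0.411 J/s
midges: 0.732/2.49 = 0.294 J/s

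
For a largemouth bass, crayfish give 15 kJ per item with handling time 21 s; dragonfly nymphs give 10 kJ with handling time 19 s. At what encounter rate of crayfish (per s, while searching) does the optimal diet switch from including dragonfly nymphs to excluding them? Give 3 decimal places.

The zero-one rule: include dragonfly nymphs iff E₂/h₂ > λE₁/(1+λh₁). Equality gives the switch point.
λE₁h₂ = E₂ + λE₂h₁ ⇒ λ = E₂/(E₁h₂ − E₂h₁) = 10/(285 − 210) = 0.1333 per s.

0.133 per s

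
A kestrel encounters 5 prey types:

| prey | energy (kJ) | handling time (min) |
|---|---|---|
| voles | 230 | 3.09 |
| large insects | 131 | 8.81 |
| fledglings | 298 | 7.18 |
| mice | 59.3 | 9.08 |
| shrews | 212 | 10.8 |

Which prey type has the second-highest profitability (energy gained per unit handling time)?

Profitability E/h (kJ/min): voles = 230/3.09 = 74.4, large insects = 131/8.81 = 14.9, fledglings = 298/7.18 = 41.5, mice = 59.3/9.08 = 6.53, shrews = 212/10.8 = 19.6.
Ranked: voles > fledglings > shrews > large insects > mice.

fledglings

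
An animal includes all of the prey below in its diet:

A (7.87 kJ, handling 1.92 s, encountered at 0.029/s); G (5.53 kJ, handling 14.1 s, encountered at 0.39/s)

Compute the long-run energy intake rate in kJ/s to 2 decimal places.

R = (0.029×7.87 + 0.39×5.53) / (1 + 0.029×1.92 + 0.39×14.1) = 2.385/6.555 = 0.3639 kJ/s.

0.36 kJ/s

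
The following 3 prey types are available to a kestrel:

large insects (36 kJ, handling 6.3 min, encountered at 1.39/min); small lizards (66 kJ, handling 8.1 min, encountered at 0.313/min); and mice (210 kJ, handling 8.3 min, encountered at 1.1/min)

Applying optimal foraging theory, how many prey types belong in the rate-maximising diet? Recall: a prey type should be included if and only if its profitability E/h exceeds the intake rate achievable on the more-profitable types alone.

1

Profitabilities (E/h, kJ/min): mice 25.3, small lizards 8.15, large insects 5.71. Add prey in this order while the next type's profitability exceeds the intake rate on those already taken.
Rate on top 1: 22.8. small lizards: 8.15 < 22.8 → exclude; stop.
Optimal diet: mice — 1 of 3 types.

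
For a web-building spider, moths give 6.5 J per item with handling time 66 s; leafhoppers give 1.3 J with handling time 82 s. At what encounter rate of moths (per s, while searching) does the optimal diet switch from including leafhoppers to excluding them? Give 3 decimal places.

0.003 per s

Drop leafhoppers once their profitability E₂/h₂ falls below the rate achievable on moths alone: E₂/h₂ = λE₁/(1 + λh₁).
Solve for λ: λE₁h₂ = E₂(1 + λh₁) → λ(E₁h₂ − E₂h₁) = E₂ → λ = E₂/(E₁h₂ − E₂h₁).
λ = 1.3/(6.5×82 − 1.3×66) = 1.3/447.2 = 0.002907 per s.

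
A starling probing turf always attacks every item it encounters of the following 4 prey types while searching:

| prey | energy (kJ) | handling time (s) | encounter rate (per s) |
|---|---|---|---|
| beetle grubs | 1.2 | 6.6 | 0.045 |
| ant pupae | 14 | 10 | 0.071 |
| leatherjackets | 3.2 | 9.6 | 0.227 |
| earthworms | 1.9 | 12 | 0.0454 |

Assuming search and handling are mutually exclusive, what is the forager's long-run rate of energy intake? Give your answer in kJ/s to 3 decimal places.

Energy encountered per unit search time: 0.045×1.2 + 0.071×14 + 0.227×3.2 + 0.0454×1.9 = 1.861 kJ/s.
Handling time per unit search time: 0.045×6.6 + 0.071×10 + 0.227×9.6 + 0.0454×12 = 3.731.
Rate = 1.861/(1 + 3.731) = 0.3933 kJ/s.

0.393 kJ/s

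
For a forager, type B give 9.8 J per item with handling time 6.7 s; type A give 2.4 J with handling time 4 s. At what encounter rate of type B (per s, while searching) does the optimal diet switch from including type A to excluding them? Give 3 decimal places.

The zero-one rule: include type A iff E₂/h₂ > λE₁/(1+λh₁). Equality gives the switch point.
λE₁h₂ = E₂ + λE₂h₁ ⇒ λ = E₂/(E₁h₂ − E₂h₁) = 2.4/(39.2 − 16.08) = 0.1038 per s.

0.104 per s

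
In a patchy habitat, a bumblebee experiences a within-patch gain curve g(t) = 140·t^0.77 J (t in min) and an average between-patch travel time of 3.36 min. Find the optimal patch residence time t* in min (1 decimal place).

By the marginal value theorem, leave when the instantaneous gain rate g'(t) equals the habitat-wide average g(t)/(T + t).
g'(t) = 0.77·140·t^-0.23. Setting 0.77·140·t^-0.23 = 140·t^0.77/(3.36+t) gives 0.77(3.36+t) = t, so 0.23·t = 0.77×3.36.
t* = 0.77×3.36/0.23 = 11.25 min.

11.2 min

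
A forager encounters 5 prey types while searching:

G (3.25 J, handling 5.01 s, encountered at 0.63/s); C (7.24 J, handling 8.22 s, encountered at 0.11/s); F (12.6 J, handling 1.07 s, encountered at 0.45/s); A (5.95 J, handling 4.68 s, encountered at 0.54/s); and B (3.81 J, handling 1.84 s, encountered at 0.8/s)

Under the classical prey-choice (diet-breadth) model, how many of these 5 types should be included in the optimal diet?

Rank by E/h (J/s): F 11.8, B 2.07, A 1.27, C 0.881, G 0.649. Include each in turn until the next type's E/h falls below the running intake rate.
Rate on top 1: 3.827. B: 2.07 < 3.827 → exclude; stop.
Optimal diet: F — 1 of 5 types.

1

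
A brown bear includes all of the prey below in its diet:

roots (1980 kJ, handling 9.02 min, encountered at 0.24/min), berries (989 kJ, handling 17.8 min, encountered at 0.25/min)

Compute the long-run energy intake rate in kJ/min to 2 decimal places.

94.87 kJ/min

R = Σλ_iE_i / (1 + Σλ_ih_i)
Numerator: 0.24×1980 + 0.25×989 = 722.5
Denominator: 1 + 0.24×9.02 + 0.25×17.8 = 7.615
R = 722.5/7.615 = 94.87 kJ/min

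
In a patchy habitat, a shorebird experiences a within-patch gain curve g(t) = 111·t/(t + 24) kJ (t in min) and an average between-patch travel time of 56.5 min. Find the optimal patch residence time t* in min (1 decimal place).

36.8 min

Maximise g(t)/(T+t): set derivative to zero → g'(t)(T+t) = g(t).
g'(t) = 111·24/(t + 24)². Setting 111·24/(t+24)² = 111t/[(t+24)(56.5+t)] gives 24(56.5+t) = t(t+24), so t² = 24×56.5 = 1356.
t* = √1356 = 36.82 min.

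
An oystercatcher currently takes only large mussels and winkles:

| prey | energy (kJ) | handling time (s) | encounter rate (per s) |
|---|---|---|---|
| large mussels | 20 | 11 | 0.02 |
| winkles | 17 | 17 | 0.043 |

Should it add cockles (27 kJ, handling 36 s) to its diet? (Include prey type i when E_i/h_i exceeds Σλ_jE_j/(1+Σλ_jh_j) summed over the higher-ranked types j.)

Yes

Intake rate on the current diet: R = (0.02×20 + 0.043×17) / (1 + 0.02×11 + 0.043×17) = 1.131/1.951 = 0.5797 kJ/s.
Profitability of cockles: 27/36 = 0.75 kJ/s.
0.75 > 0.5797, so adding cockles raises the average — include it.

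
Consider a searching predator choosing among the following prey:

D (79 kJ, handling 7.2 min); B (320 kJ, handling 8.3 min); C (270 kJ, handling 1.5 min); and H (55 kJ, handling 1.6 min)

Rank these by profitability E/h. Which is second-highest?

Profitability E/h (kJ/min): D = 79/7.2 = 11, B = 320/8.3 = 38.6, C = 270/1.5 = 180, H = 55/1.6 = 34.4.
Ranked: C > B > H > D.

B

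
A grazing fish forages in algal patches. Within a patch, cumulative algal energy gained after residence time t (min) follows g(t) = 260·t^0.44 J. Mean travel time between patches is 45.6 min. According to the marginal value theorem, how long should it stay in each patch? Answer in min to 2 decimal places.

Optimal t* satisfies g'(t*) = g(t*)/(T + t*).
g'(t) = 0.44·260·t^-0.56. Setting 0.44·260·t^-0.56 = 260·t^0.44/(45.6+t) gives 0.44(45.6+t) = t, so 0.56·t = 0.44×45.6.
t* = 0.44×45.6/0.56 = 35.83 min.

35.83 min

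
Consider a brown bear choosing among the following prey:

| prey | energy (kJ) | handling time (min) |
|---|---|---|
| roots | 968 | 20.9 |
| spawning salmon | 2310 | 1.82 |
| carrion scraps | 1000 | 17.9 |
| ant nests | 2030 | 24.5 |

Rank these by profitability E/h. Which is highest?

spawning salmon

Profitability E/h (kJ/min): roots = 968/20.9 = 46.3, spawning salmon = 2310/1.82 = 1.27e+03, carrion scraps = 1000/17.9 = 55.9, ant nests = 2030/24.5 = 82.9.
Ranked: spawning salmon > ant nests > carrion scraps > roots.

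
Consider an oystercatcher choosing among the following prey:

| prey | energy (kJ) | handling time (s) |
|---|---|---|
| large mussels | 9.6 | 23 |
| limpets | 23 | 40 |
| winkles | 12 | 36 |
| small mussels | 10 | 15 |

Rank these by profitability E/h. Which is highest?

In descending order of E/h:
small mussels: 10/15 = 0.667 kJ/s
limpets: 23/40 = 0.575 kJ/s
large mussels: 9.6/23 = 0.417 kJ/s
winkles: 12/36 = 0.333 kJ/s

small mussels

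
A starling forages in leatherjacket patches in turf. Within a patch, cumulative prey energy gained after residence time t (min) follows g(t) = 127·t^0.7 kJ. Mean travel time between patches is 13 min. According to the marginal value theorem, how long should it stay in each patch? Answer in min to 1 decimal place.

30.3 min

Optimal t* satisfies g'(t*) = g(t*)/(T + t*).
g'(t) = 0.7·127·t^-0.3. Setting 0.7·127·t^-0.3 = 127·t^0.7/(13+t) gives 0.7(13+t) = t, so 0.30·t = 0.7×13.
t* = 0.7×13/0.30 = 30.33 min.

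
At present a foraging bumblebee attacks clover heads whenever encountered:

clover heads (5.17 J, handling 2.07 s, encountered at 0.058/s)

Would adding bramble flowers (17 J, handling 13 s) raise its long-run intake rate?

Current rate: (0.058×5.17)/(1 + 0.058×2.07) = 0.2677 J/s.
Profitability of bramble flowers: 17/13 = 1.308 J/s.
1.308 > 0.2677, so adding bramble flowers raises the average — include it.

Yes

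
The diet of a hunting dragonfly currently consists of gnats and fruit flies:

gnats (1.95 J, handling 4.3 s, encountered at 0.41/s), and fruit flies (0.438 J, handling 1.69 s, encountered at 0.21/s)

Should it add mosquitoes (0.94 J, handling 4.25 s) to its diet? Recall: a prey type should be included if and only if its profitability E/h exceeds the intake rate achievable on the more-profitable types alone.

No

On gnats and fruit flies alone, R = ΣλE/(1+Σλh) = 0.8915/3.118 = 0.2859 J/s.
mosquitoes: E/h = 0.94/4.25 = 0.2212 J/s.
Since 0.2212 < R, time spent handling mosquitoes is better spent searching.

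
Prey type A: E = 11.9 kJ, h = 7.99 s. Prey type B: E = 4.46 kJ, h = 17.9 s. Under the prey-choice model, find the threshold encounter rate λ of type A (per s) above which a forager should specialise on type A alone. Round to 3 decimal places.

0.025 per s

Drop type B once their profitability E₂/h₂ falls below the rate achievable on type A alone: E₂/h₂ = λE₁/(1 + λh₁).
Solve for λ: λE₁h₂ = E₂(1 + λh₁) → λ(E₁h₂ − E₂h₁) = E₂ → λ = E₂/(E₁h₂ − E₂h₁).
λ = 4.46/(11.9×17.9 − 4.46×7.99) = 4.46/177.4 = 0.02514 per s.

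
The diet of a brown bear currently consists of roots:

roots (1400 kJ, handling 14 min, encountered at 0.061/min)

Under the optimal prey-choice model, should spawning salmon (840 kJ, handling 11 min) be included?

Yes

Current rate: (0.061×1400)/(1 + 0.061×14) = 46.06 kJ/min.
spawning salmon: E/h = 840/11 = 76.36 kJ/min.
76.36 > 46.06, so adding spawning salmon raises the average — include it.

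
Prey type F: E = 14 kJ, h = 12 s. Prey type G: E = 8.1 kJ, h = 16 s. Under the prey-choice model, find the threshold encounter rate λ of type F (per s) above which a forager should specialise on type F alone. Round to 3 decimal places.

The zero-one rule: include type G iff E₂/h₂ > λE₁/(1+λh₁). Equality gives the switch point.
λE₁h₂ = E₂ + λE₂h₁ ⇒ λ = E₂/(E₁h₂ − E₂h₁) = 8.1/(224 − 97.2) = 0.06388 per s.

0.064 per s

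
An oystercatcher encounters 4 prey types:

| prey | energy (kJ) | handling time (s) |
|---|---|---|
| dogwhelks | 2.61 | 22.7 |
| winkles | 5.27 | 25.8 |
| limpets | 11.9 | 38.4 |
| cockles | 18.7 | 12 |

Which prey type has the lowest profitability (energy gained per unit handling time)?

Profitability E/h (kJ/s): dogwhelks = 2.61/22.7 = 0.115, winkles = 5.27/25.8 = 0.204, limpets = 11.9/38.4 = 0.31, cockles = 18.7/12 = 1.56.
Ranked: cockles > limpets > winkles > dogwhelks.

dogwhelks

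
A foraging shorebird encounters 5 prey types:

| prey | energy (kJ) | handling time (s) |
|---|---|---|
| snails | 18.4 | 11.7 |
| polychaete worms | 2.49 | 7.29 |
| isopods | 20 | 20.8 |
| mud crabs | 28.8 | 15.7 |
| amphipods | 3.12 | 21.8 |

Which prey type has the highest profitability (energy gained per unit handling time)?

mud crabs

In descending order of E/h:
mud crabs: 28.8/15.7 = 1.83 kJ/s
snails: 18.4/11.7 = 1.57 kJ/s
isopods: 20/20.8 = 0.962 kJ/s
polychaete worms: 2.49/7.29 = 0.342 kJ/s
amphipods: 3.12/21.8 = 0.143 kJ/s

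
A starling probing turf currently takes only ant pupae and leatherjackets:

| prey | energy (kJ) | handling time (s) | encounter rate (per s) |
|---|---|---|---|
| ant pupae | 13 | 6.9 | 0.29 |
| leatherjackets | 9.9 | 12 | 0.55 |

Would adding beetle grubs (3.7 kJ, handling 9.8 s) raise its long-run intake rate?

Current rate: (0.29×13 + 0.55×9.9)/(1 + 0.29×6.9 + 0.55×12) = 0.9598 kJ/s.
Profitability of beetle grubs: 3.7/9.8 = 0.3776 kJ/s.
Since 0.3776 < R, time spent handling beetle grubs is better spent searching.

No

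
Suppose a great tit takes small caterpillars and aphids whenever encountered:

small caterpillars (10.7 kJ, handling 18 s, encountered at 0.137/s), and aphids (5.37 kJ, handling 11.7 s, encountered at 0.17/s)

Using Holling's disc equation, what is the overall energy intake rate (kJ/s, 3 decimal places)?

Energy encountered per unit search time: 0.137×10.7 + 0.17×5.37 = 2.379 kJ/s.
Handling time per unit search time: 0.137×18 + 0.17×11.7 = 4.455.
Rate = 2.379/(1 + 4.455) = 0.4361 kJ/s.

0.436 kJ/s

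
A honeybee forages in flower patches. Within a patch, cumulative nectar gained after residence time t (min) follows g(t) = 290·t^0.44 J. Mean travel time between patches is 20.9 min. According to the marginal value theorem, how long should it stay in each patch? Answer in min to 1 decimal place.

16.4 min

By the marginal value theorem, leave when the instantaneous gain rate g'(t) equals the habitat-wide average g(t)/(T + t).
g'(t) = 0.44·290·t^-0.56. Setting 0.44·290·t^-0.56 = 290·t^0.44/(20.9+t) gives 0.44(20.9+t) = t, so 0.56·t = 0.44×20.9.
t* = 0.44×20.9/0.56 = 16.42 min.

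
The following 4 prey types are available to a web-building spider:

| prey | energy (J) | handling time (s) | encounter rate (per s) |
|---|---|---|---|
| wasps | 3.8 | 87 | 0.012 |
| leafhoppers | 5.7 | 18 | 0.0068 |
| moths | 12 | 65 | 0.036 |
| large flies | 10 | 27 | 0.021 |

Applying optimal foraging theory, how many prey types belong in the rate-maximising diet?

3

E/h in descending order: large flies 0.37, leafhoppers 0.317, moths 0.185, wasps 0.0437 J/s. The optimal diet is the largest prefix of this list for which every included type satisfies E_i/h_i > R on the types above it.
Rate on top 1: 0.134. leafhoppers: 0.317 > 0.134 → include.
Rate on top 2: 0.1472. moths: 0.185 > 0.1472 → include.
Rate on top 3: 0.1689. wasps: 0.0437 < 0.1689 → exclude; stop.
Optimal diet: large flies, leafhoppers, moths — 3 of 4 types.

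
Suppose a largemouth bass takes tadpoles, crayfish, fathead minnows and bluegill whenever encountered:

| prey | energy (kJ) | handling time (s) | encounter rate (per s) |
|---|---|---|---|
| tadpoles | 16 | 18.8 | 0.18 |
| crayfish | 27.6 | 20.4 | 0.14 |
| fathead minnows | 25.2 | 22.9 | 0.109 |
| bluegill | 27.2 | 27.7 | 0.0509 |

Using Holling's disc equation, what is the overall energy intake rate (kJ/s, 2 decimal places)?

0.98 kJ/s

R = (0.18×16 + 0.14×27.6 + 0.109×25.2 + 0.0509×27.2) / (1 + 0.18×18.8 + 0.14×20.4 + 0.109×22.9 + 0.0509×27.7) = 10.88/11.15 = 0.9757 kJ/s.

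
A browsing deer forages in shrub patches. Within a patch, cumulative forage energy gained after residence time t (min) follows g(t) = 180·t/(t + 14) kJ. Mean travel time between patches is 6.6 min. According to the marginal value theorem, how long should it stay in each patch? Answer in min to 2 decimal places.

9.61 min

Maximise g(t)/(T+t): set derivative to zero → g'(t)(T+t) = g(t).
g'(t) = 180·14/(t + 14)². Setting 180·14/(t+14)² = 180t/[(t+14)(6.6+t)] gives 14(6.6+t) = t(t+14), so t² = 14×6.6 = 92.4.
t* = √92.4 = 9.612 min.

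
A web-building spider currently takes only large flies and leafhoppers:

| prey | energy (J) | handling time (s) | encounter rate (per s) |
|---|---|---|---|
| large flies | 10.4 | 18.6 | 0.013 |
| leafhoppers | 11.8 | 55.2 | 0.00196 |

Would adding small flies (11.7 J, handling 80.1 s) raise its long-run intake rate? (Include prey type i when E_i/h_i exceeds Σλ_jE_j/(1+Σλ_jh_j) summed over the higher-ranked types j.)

On large flies and leafhoppers alone, R = ΣλE/(1+Σλh) = 0.1583/1.35 = 0.1173 J/s.
small flies: E/h = 11.7/80.1 = 0.1461 J/s.
Since 0.1461 > R, including small flies increases the long-run rate.

Yes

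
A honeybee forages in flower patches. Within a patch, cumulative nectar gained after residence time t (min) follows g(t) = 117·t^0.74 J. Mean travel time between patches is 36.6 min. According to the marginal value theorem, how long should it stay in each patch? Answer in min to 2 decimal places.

104.17 min

Optimal t* satisfies g'(t*) = g(t*)/(T + t*).
g'(t) = 0.74·117·t^-0.26. Setting 0.74·117·t^-0.26 = 117·t^0.74/(36.6+t) gives 0.74(36.6+t) = t, so 0.26·t = 0.74×36.6.
t* = 0.74×36.6/0.26 = 104.2 min.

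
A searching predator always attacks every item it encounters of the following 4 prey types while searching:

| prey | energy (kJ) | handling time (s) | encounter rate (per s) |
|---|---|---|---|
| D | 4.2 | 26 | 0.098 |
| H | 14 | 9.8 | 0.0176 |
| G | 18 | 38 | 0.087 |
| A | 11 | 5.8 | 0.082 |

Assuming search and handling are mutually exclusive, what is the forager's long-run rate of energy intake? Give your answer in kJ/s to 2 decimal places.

R = Σλ_iE_i / (1 + Σλ_ih_i)
Numerator: 0.098×4.2 + 0.0176×14 + 0.087×18 + 0.082×11 = 3.126
Denominator: 1 + 0.098×26 + 0.0176×9.8 + 0.087×38 + 0.082×5.8 = 7.502
R = 3.126/7.502 = 0.4167 kJ/s

0.42 kJ/s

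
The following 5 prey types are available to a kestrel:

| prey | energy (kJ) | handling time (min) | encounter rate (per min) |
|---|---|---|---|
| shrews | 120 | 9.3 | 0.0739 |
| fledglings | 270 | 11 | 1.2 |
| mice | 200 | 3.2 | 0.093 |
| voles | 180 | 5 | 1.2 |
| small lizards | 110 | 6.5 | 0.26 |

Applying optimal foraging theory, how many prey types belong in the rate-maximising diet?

Profitabilities (E/h, kJ/min): mice 62.5, voles 36, fledglings 24.5, small lizards 16.9, shrews 12.9. Add prey in this order while the next type's profitability exceeds the intake rate on those already taken.
Rate on top 1: 14.33. voles: 36 > 14.33 → include.
Rate on top 2: 32.15. fledglings: 24.5 < 32.15 → exclude; stop.
Optimal diet: mice, voles — 2 of 5 types.

2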